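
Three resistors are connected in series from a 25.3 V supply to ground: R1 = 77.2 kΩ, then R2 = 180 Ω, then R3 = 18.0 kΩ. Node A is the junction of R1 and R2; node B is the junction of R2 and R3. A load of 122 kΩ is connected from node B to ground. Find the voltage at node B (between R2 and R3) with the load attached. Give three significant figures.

V ≈ 4.26 V

At node B, R3 is in parallel with the load: R3‖R_L = 15690 Ω.
Below node A the resistance is R2 + (R3‖R_L) = 15870 Ω, so V_A = 25.3 × 15870/93070 = 4.313 V.
Then V_B = V_A × (R3‖R_L)/(R2 + R3‖R_L) = 4.313 × 15690/15870 = 4.26 V.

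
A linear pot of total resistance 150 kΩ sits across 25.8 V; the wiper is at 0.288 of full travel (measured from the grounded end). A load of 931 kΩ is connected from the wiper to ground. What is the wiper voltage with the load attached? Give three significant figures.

The wiper splits the pot into (1−α)R = 106.8 kΩ above and αR = 43.20 kΩ below.
Lower section ‖ load = 41.28 kΩ.
V_wiper = 25.8 × 41.28/(106.8 + 41.28) = 7.19 V.

V ≈ 7.19 V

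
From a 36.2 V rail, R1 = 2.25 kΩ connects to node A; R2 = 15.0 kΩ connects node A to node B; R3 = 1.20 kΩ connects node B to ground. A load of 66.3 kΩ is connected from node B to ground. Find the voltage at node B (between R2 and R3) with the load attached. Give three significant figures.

At node B, R3 is in parallel with the load: R3‖R_L = 1.179 kΩ.
Below node A the resistance is R2 + (R3‖R_L) = 16.18 kΩ, so V_A = 36.2 × 16.18/18.43 = 31.78 V.
Then V_B = V_A × (R3‖R_L)/(R2 + R3‖R_L) = 31.78 × 1.179/16.18 = 2.32 V.

V ≈ 2.32 V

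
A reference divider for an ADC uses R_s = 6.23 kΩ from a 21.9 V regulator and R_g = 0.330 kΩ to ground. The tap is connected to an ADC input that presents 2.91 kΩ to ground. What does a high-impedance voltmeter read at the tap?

The load sits in parallel with R_g: R_g‖R_L = (330 × 2910) / (330 + 2910) = 296.4 Ω.
V_out = 21.9 × 296.4 / (6230 + 296.4) = 21.9 × 296.4/6526 = 0.995 V.

V_out ≈ 0.995 V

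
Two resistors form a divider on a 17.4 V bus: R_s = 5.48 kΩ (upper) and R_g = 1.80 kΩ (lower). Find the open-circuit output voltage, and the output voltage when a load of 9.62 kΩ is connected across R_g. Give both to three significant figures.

Open-circuit: V = 17.4 × 1.80/(5.48 + 1.80) = 4.30 V.
With the load, R_g becomes R_g‖R_L = 1.516 kΩ, so V = 17.4 × 1.516/6.996 = 3.77 V.

Unloaded: 4.30 V; loaded: 3.77 V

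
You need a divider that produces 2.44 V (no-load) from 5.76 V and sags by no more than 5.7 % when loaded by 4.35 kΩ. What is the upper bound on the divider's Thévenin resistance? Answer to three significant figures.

Loading drop = R_th/(R_th + R_L) ≤ 0.0570, so R_th ≤ R_L · ε/(1−ε) = 4.35 kΩ × 0.0570/0.9430 = 263 Ω.

R_th ≤ 263 Ω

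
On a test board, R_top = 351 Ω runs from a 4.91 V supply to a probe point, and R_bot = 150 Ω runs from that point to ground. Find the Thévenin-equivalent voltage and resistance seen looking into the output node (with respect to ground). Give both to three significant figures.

V_th is the open-circuit tap voltage: 4.91 × 150/(351 + 150) = 1.47 V.
With the supply zeroed, R_top and R_bot appear in parallel from the tap: R_th = R_top‖R_bot = (351 × 150)/501.0 = 105 Ω.

V_th = 1.47 V, R_th = 105 Ω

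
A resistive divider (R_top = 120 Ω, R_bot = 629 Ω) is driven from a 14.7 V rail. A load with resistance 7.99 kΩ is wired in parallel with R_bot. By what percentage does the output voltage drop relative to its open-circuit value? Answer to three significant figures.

The divider's output (Thévenin) resistance is R_top‖R_bot = 100.8 Ω.
Fractional drop under load = R_th/(R_th + R_L) = 100.8 / (100.8 + 7990) = 0.01246.
So the output falls by 1.25 %.

1.25 %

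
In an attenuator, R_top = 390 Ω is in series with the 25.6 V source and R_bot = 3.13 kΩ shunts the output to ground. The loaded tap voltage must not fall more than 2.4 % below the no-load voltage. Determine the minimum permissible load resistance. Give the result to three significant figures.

R_L(min) ≈ 14.1 kΩ

Output resistance R_th = R_top‖R_bot = (390 × 3130)/3520 = 346.8 Ω.
The fractional drop is R_th/(R_th + R_L); requiring this ≤ 0.0240 gives R_L ≥ R_th(1/0.0240 − 1) = 346.8 × 40.67 = 14.1 kΩ.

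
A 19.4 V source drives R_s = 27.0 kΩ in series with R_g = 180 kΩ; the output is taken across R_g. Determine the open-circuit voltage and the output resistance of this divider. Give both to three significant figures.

V_th is the open-circuit tap voltage: 19.4 × 180/(27.0 + 180) = 16.9 V.
With the supply zeroed, R_s and R_g appear in parallel from the tap: R_th = R_s‖R_g = (27.0 × 180)/207.0 = 23.5 kΩ.

V_th = 16.9 V, R_th = 23.5 kΩ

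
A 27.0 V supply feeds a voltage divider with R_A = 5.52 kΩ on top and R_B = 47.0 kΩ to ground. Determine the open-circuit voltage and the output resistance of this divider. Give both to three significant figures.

V_th = 24.2 V, R_th = 4.94 kΩ

V_th is the open-circuit tap voltage: 27.0 × 47.0/(5.52 + 47.0) = 24.2 V.
With the supply zeroed, R_A and R_B appear in parallel from the tap: R_th = R_A‖R_B = (5.52 × 47.0)/52.52 = 4.94 kΩ.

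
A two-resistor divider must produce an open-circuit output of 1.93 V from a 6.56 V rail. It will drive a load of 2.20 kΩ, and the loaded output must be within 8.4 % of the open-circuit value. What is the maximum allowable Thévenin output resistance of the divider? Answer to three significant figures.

R_th ≤ 202 Ω

Loading drop = R_th/(R_th + R_L) ≤ 0.0840, so R_th ≤ R_L · ε/(1−ε) = 2.20 kΩ × 0.0840/0.9160 = 202 Ω.
(Any R1, R2 with R2/(R1+R2) = 0.294 and R1‖R2 ≤ 202 Ω will meet the spec.)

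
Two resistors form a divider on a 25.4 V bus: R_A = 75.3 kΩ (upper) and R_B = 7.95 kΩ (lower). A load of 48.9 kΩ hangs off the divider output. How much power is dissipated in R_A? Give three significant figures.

P ≈ 7.20 mW

Total resistance from the source is R_A + (R_B‖R_L) = 82.14 kΩ, so I = 25.4/82.14 kΩ = 0.3092 mA.
P = I²·R_A = (0.3092 mA)² × 75.3 kΩ = 7.20 mW.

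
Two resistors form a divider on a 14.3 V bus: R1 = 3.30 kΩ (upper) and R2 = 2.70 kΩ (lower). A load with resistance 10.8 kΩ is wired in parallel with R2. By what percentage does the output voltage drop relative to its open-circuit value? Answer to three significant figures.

12.1 %

Unloaded V = 14.3 × 2.70/6.000 = 6.4350 V.
Loaded: R2‖R_L = 2.160 kΩ, giving V = 14.3 × 2.160/5.460 = 5.6571 V.
Drop = (6.4350 − 5.6571) / 6.4350 = 12.1 %.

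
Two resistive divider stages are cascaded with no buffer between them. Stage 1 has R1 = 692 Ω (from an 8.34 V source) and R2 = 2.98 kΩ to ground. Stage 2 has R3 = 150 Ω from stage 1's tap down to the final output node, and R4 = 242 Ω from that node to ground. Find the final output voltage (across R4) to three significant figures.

Stage 2 presents R3+R4 = 392.0 Ω as a load on stage 1's tap.
Stage 1's lower leg becomes R2‖(R3+R4) = 346.4 Ω, so V_mid = 8.34 × 346.4/1038 = 2.782 V.
Stage 2 is itself unloaded: V_out = V_mid × R4/(R3+R4) = 2.782 × 242/392.0 = 1.72 V.

V_out ≈ 1.72 V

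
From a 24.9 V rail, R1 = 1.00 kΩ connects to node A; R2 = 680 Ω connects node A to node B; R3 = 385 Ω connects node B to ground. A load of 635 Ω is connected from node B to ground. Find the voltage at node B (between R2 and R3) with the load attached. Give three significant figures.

V ≈ 3.11 V

At node B, R3 is in parallel with the load: R3‖R_L = 239.7 Ω.
Below node A the resistance is R2 + (R3‖R_L) = 919.7 Ω, so V_A = 24.9 × 919.7/1920 = 11.93 V.
Then V_B = V_A × (R3‖R_L)/(R2 + R3‖R_L) = 11.93 × 239.7/919.7 = 3.11 V.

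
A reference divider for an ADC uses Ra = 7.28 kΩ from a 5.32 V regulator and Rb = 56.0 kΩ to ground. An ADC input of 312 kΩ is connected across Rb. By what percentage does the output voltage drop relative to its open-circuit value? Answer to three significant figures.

The divider's output (Thévenin) resistance is Ra‖Rb = 6.442 kΩ.
Fractional drop under load = R_th/(R_th + R_L) = 6.442 / (6.442 + 312) = 0.02023.
So the output falls by 2.02 %.

2.02 %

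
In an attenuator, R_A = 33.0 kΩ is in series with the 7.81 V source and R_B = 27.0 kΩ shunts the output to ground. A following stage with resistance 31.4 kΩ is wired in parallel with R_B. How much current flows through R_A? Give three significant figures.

I ≈ 0.164 mA

R_B‖R_L = 14.52 kΩ, so the source sees R_A + R_B‖R_L = 47.52 kΩ.
I = 7.81 V / 47.52 kΩ = 0.164 mA.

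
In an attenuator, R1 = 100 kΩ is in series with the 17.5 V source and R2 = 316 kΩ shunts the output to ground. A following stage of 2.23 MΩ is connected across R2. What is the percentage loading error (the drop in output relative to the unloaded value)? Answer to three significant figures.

The divider's output (Thévenin) resistance is R1‖R2 = 75.96 kΩ.
Fractional drop under load = R_th/(R_th + R_L) = 75.96 / (75.96 + 2230) = 0.03294.
So the output falls by 3.29 %.

3.29 %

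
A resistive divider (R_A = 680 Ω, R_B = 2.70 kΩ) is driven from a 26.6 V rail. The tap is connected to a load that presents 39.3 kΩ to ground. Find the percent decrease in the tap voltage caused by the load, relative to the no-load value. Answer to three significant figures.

The divider's output (Thévenin) resistance is R_A‖R_B = 543.2 Ω.
Fractional drop under load = R_th/(R_th + R_L) = 543.2 / (543.2 + 39300) = 0.01363.
So the output falls by 1.36 %.

1.36 %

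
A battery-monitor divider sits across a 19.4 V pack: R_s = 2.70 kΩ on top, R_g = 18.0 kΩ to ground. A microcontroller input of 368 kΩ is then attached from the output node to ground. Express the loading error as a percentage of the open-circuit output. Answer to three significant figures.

0.634 %

The divider's output (Thévenin) resistance is R_s‖R_g = 2.348 kΩ.
Fractional drop under load = R_th/(R_th + R_L) = 2.348 / (2.348 + 368) = 0.006340.
So the output falls by 0.634 %.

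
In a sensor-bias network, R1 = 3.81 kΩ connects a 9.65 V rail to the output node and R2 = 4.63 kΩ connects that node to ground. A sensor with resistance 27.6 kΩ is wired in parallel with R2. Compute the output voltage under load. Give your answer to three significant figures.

The load sits in parallel with R2: R2‖R_L = (4.63 × 27.6) / (4.63 + 27.6) = 3.965 kΩ.
V_out = 9.65 × 3.965 / (3.81 + 3.965) = 9.65 × 3.965/7.775 = 4.92 V.

V_out ≈ 4.92 V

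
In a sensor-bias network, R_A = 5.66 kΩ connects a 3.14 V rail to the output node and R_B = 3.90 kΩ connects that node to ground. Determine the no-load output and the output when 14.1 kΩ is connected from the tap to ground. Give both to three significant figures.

Open-circuit: V = 3.14 × 3.90/(5.66 + 3.90) = 1.28 V.
With the load, R_B becomes R_B‖R_L = 3.055 kΩ, so V = 3.14 × 3.055/8.715 = 1.10 V.

Unloaded: 1.28 V; loaded: 1.10 V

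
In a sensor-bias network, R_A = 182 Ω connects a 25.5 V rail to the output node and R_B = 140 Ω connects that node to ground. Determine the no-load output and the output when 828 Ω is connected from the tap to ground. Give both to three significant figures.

Open-circuit: V = 25.5 × 140/(182 + 140) = 11.1 V.
With the load, R_B becomes R_B‖R_L = 119.8 Ω, so V = 25.5 × 119.8/301.8 = 10.1 V.

Unloaded: 11.1 V; loaded: 10.1 V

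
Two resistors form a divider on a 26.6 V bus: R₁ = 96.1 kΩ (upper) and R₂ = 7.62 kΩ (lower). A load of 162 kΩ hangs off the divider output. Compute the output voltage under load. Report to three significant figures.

V_out ≈ 1.87 V

The load sits in parallel with R₂: R₂‖R_L = (7.62 × 162) / (7.62 + 162) = 7.278 kΩ.
V_out = 26.6 × 7.278 / (96.1 + 7.278) = 26.6 × 7.278/103.4 = 1.87 V.
(Unloaded it would have been 1.95 V.)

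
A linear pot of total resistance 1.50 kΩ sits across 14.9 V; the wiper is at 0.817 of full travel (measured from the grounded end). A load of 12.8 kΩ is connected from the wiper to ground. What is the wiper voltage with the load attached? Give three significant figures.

V ≈ 12.0 V

The wiper splits the pot into (1−α)R = 274.5 Ω above and αR = 1226 Ω below.
Lower section ‖ load = 1118 Ω.
V_wiper = 14.9 × 1118/(274.5 + 1118) = 12.0 V.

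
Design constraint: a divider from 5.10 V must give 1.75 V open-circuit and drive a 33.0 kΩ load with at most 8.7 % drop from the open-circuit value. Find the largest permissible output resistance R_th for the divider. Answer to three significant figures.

R_th ≤ 3.14 kΩ

Loading drop = R_th/(R_th + R_L) ≤ 0.0870, so R_th ≤ R_L · ε/(1−ε) = 33.0 kΩ × 0.0870/0.9130 = 3.14 kΩ.
(Any R1, R2 with R2/(R1+R2) = 0.343 and R1‖R2 ≤ 3.14 kΩ will meet the spec.)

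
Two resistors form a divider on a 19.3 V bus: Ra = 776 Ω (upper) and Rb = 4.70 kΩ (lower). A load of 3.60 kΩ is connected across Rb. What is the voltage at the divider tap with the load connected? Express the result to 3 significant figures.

V_out ≈ 14.0 V

The load sits in parallel with Rb: Rb‖R_L = (4700 × 3600) / (4700 + 3600) = 2039 Ω.
V_out = 19.3 × 2039 / (776 + 2039) = 19.3 × 2039/2815 = 14.0 V.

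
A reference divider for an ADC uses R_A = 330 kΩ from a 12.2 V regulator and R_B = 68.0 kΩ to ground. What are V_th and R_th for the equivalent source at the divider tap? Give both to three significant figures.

V_th is the open-circuit tap voltage: 12.2 × 68.0/(330 + 68.0) = 2.08 V.
With the supply zeroed, R_A and R_B appear in parallel from the tap: R_th = R_A‖R_B = (330 × 68.0)/398.0 = 56.4 kΩ.

V_th = 2.08 V, R_th = 56.4 kΩ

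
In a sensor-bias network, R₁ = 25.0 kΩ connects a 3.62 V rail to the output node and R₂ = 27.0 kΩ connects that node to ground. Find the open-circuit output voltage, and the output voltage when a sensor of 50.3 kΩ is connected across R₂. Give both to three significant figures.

Unloaded: 1.88 V; loaded: 1.49 V

Open-circuit: V = 3.62 × 27.0/(25.0 + 27.0) = 1.88 V.
With the load, R₂ becomes R₂‖R_L = 17.57 kΩ, so V = 3.62 × 17.57/42.57 = 1.49 V.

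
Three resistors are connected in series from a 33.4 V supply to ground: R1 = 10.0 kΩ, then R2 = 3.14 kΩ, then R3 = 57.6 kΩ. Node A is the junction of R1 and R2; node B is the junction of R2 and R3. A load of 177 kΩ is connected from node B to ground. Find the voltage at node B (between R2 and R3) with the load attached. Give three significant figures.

At node B, R3 is in parallel with the load: R3‖R_L = 43.46 kΩ.
Below node A the resistance is R2 + (R3‖R_L) = 46.60 kΩ, so V_A = 33.4 × 46.60/56.60 = 27.50 V.
Then V_B = V_A × (R3‖R_L)/(R2 + R3‖R_L) = 27.50 × 43.46/46.60 = 25.6 V.

V ≈ 25.6 V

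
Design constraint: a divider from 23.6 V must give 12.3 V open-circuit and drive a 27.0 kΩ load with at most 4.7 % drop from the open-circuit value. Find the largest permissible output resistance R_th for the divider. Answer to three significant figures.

Loading drop = R_th/(R_th + R_L) ≤ 0.0470, so R_th ≤ R_L · ε/(1−ε) = 27.0 kΩ × 0.0470/0.9530 = 1.33 kΩ.
(Any R1, R2 with R2/(R1+R2) = 0.521 and R1‖R2 ≤ 1.33 kΩ will meet the spec.)

R_th ≤ 1.33 kΩ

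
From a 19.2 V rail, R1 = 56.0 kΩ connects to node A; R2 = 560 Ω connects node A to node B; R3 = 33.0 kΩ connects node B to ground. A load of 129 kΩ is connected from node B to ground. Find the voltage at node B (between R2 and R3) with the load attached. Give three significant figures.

At node B, R3 is in parallel with the load: R3‖R_L = 26280 Ω.
Below node A the resistance is R2 + (R3‖R_L) = 26840 Ω, so V_A = 19.2 × 26840/82840 = 6.220 V.
Then V_B = V_A × (R3‖R_L)/(R2 + R3‖R_L) = 6.220 × 26280/26840 = 6.09 V.

V ≈ 6.09 V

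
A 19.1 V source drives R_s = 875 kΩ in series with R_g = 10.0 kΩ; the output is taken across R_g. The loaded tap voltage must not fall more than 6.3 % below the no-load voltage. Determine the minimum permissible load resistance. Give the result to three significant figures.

R_L(min) ≈ 147 kΩ

Output resistance R_th = R_s‖R_g = (875 × 10.0)/885.0 = 9.887 kΩ.
The fractional drop is R_th/(R_th + R_L); requiring this ≤ 0.0630 gives R_L ≥ R_th(1/0.0630 − 1) = 9.887 × 14.87 = 147 kΩ.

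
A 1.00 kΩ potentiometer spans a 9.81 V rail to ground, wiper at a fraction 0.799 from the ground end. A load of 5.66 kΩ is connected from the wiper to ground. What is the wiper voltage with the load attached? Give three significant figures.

The wiper splits the pot into (1−α)R = 201.0 Ω above and αR = 799.0 Ω below.
Lower section ‖ load = 700.2 Ω.
V_wiper = 9.81 × 700.2/(201.0 + 700.2) = 7.62 V.

V ≈ 7.62 V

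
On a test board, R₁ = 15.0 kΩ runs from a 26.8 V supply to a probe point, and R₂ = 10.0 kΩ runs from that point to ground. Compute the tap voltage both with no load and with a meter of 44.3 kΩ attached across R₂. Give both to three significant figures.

Unloaded: 10.7 V; loaded: 9.44 V

Open-circuit: V = 26.8 × 10.0/(15.0 + 10.0) = 10.7 V.
With the load, R₂ becomes R₂‖R_L = 8.158 kΩ, so V = 26.8 × 8.158/23.16 = 9.44 V.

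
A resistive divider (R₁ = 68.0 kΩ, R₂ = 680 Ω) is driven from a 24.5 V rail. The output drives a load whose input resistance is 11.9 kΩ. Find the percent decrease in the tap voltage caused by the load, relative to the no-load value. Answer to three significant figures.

5.35 %

The divider's output (Thévenin) resistance is R₁‖R₂ = 673.3 Ω.
Fractional drop under load = R_th/(R_th + R_L) = 673.3 / (673.3 + 11900) = 0.05355.
So the output falls by 5.35 %.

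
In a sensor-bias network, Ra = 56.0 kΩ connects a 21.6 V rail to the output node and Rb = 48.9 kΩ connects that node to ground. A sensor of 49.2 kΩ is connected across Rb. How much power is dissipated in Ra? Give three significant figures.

P ≈ 4.03 mW

Total resistance from the source is Ra + (Rb‖R_L) = 80.52 kΩ, so I = 21.6/80.52 kΩ = 0.2682 mA.
P = I²·Ra = (0.2682 mA)² × 56.0 kΩ = 4.03 mW.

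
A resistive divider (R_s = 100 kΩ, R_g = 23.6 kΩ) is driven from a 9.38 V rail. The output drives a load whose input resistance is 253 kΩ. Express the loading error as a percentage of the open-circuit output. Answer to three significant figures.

7.02 %

The divider's output (Thévenin) resistance is R_s‖R_g = 19.09 kΩ.
Fractional drop under load = R_th/(R_th + R_L) = 19.09 / (19.09 + 253) = 0.07017.
So the output falls by 7.02 %.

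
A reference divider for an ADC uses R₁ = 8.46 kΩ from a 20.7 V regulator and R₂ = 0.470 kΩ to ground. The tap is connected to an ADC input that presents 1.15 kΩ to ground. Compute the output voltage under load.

The load sits in parallel with R₂: R₂‖R_L = (470 × 1150) / (470 + 1150) = 333.6 Ω.
V_out = 20.7 × 333.6 / (8460 + 333.6) = 20.7 × 333.6/8794 = 0.785 V.
(Unloaded it would have been 1.09 V.)

V_out ≈ 0.785 V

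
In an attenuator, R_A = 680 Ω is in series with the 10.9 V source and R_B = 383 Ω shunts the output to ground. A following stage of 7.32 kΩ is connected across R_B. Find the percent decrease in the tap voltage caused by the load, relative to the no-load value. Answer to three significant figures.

The divider's output (Thévenin) resistance is R_A‖R_B = 245.0 Ω.
Fractional drop under load = R_th/(R_th + R_L) = 245.0 / (245.0 + 7320) = 0.03239.
So the output falls by 3.24 %.

3.24 %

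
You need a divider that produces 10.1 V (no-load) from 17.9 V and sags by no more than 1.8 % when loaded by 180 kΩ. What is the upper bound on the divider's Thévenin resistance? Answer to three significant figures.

Loading drop = R_th/(R_th + R_L) ≤ 0.0180, so R_th ≤ R_L · ε/(1−ε) = 180 kΩ × 0.0180/0.9820 = 3.30 kΩ.
(Any R1, R2 with R2/(R1+R2) = 0.564 and R1‖R2 ≤ 3.30 kΩ will meet the spec.)

R_th ≤ 3.30 kΩ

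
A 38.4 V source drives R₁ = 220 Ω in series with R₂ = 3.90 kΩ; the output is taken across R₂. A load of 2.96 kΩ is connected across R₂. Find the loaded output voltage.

The load sits in parallel with R₂: R₂‖R_L = (3900 × 2960) / (3900 + 2960) = 1683 Ω.
V_out = 38.4 × 1683 / (220 + 1683) = 38.4 × 1683/1903 = 34.0 V.

V_out ≈ 34.0 V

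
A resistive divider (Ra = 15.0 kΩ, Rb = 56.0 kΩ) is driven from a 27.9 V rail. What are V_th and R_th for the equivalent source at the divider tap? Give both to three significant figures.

V_th is the open-circuit tap voltage: 27.9 × 56.0/(15.0 + 56.0) = 22.0 V.
With the supply zeroed, Ra and Rb appear in parallel from the tap: R_th = Ra‖Rb = (15.0 × 56.0)/71.00 = 11.8 kΩ.

V_th = 22.0 V, R_th = 11.8 kΩ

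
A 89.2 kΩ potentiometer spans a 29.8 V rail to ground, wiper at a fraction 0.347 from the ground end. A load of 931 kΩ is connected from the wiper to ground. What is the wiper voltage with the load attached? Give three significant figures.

The wiper splits the pot into (1−α)R = 58.25 kΩ above and αR = 30.95 kΩ below.
Lower section ‖ load = 29.96 kΩ.
V_wiper = 29.8 × 29.96/(58.25 + 29.96) = 10.1 V.

V ≈ 10.1 V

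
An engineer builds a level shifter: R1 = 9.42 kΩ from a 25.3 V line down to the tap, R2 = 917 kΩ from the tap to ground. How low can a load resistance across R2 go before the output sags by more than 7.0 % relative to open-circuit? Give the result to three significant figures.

R_L(min) ≈ 124 kΩ

Output resistance R_th = R1‖R2 = (9.42 × 917)/926.4 = 9.324 kΩ.
The fractional drop is R_th/(R_th + R_L); requiring this ≤ 0.0700 gives R_L ≥ R_th(1/0.0700 − 1) = 9.324 × 13.29 = 124 kΩ.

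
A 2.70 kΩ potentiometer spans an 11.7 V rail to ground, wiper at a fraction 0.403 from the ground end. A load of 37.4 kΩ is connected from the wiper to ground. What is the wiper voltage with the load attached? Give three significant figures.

V ≈ 4.63 V

The wiper splits the pot into (1−α)R = 1.612 kΩ above and αR = 1.088 kΩ below.
Lower section ‖ load = 1.057 kΩ.
V_wiper = 11.7 × 1.057/(1.612 + 1.057) = 4.63 V.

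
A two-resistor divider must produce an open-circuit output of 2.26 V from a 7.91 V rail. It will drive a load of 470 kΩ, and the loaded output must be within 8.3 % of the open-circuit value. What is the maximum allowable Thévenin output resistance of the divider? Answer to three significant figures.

Loading drop = R_th/(R_th + R_L) ≤ 0.0830, so R_th ≤ R_L · ε/(1−ε) = 470 kΩ × 0.0830/0.9170 = 42.5 kΩ.

R_th ≤ 42.5 kΩ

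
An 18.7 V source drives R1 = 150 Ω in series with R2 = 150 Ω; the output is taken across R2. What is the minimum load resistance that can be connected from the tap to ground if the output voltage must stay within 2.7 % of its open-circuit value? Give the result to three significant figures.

R_L(min) ≈ 2.70 kΩ

Output resistance R_th = R1‖R2 = (150 × 150)/300.0 = 75.00 Ω.
The fractional drop is R_th/(R_th + R_L); requiring this ≤ 0.0270 gives R_L ≥ R_th(1/0.0270 − 1) = 75.00 × 36.04 = 2.70 kΩ.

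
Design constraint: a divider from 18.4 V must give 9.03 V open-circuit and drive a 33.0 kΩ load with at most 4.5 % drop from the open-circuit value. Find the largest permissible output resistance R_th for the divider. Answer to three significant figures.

R_th ≤ 1.55 kΩ

Loading drop = R_th/(R_th + R_L) ≤ 0.0450, so R_th ≤ R_L · ε/(1−ε) = 33.0 kΩ × 0.0450/0.9550 = 1.55 kΩ.
(Any R1, R2 with R2/(R1+R2) = 0.491 and R1‖R2 ≤ 1.55 kΩ will meet the spec.)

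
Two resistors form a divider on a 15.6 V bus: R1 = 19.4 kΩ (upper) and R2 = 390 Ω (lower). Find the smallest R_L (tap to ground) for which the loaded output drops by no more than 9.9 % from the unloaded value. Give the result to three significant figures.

Output resistance R_th = R1‖R2 = (19400 × 390)/19790 = 382.3 Ω.
The fractional drop is R_th/(R_th + R_L); requiring this ≤ 0.0990 gives R_L ≥ R_th(1/0.0990 − 1) = 382.3 × 9.101 = 3.48 kΩ.

R_L(min) ≈ 3.48 kΩ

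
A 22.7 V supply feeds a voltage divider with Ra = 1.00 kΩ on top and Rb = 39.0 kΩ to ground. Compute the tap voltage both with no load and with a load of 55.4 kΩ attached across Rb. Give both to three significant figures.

Unloaded: 22.1 V; loaded: 21.7 V

Open-circuit: V = 22.7 × 39.0/(1.00 + 39.0) = 22.1 V.
With the load, Rb becomes Rb‖R_L = 22.89 kΩ, so V = 22.7 × 22.89/23.89 = 21.7 V.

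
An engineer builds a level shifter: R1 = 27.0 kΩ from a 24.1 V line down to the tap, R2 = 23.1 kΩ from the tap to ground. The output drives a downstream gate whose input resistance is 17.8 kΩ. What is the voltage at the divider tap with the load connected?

V_out ≈ 6.54 V

The load sits in parallel with R2: R2‖R_L = (23.1 × 17.8) / (23.1 + 17.8) = 10.05 kΩ.
V_out = 24.1 × 10.05 / (27.0 + 10.05) = 24.1 × 10.05/37.05 = 6.54 V.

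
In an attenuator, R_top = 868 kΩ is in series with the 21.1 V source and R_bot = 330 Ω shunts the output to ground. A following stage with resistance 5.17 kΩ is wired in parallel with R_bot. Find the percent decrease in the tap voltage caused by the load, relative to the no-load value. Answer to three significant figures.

The divider's output (Thévenin) resistance is R_top‖R_bot = 329.9 Ω.
Fractional drop under load = R_th/(R_th + R_L) = 329.9 / (329.9 + 5170) = 0.05998.
So the output falls by 6.00 %.

6.00 %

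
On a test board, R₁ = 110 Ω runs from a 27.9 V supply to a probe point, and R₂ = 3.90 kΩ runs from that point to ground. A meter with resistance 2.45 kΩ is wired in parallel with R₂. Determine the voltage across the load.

V_out ≈ 26.0 V

The load sits in parallel with R₂: R₂‖R_L = (3900 × 2450) / (3900 + 2450) = 1505 Ω.
V_out = 27.9 × 1505 / (110 + 1505) = 27.9 × 1505/1615 = 26.0 V.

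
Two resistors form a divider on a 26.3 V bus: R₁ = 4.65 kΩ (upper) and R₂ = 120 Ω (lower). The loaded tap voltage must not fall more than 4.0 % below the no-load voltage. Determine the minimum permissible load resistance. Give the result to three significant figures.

R_L(min) ≈ 2.81 kΩ

Output resistance R_th = R₁‖R₂ = (4650 × 120)/4770 = 117.0 Ω.
The fractional drop is R_th/(R_th + R_L); requiring this ≤ 0.0400 gives R_L ≥ R_th(1/0.0400 − 1) = 117.0 × 24.00 = 2.81 kΩ.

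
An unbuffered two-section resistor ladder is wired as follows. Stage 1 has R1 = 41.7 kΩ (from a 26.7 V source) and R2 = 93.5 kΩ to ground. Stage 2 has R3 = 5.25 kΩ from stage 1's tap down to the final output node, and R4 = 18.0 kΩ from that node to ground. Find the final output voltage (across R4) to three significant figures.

V_out ≈ 6.38 V

Stage 2 presents R3+R4 = 23.25 kΩ as a load on stage 1's tap.
Stage 1's lower leg becomes R2‖(R3+R4) = 18.62 kΩ, so V_mid = 26.7 × 18.62/60.32 = 8.242 V.
Stage 2 is itself unloaded: V_out = V_mid × R4/(R3+R4) = 8.242 × 18.0/23.25 = 6.38 V.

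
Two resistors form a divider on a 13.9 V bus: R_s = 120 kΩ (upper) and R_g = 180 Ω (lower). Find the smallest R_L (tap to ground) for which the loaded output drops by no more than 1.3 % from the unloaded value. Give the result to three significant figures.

R_L(min) ≈ 13.6 kΩ

Output resistance R_th = R_s‖R_g = (120000 × 180)/120200 = 179.7 Ω.
The fractional drop is R_th/(R_th + R_L); requiring this ≤ 0.0130 gives R_L ≥ R_th(1/0.0130 − 1) = 179.7 × 75.92 = 13.6 kΩ.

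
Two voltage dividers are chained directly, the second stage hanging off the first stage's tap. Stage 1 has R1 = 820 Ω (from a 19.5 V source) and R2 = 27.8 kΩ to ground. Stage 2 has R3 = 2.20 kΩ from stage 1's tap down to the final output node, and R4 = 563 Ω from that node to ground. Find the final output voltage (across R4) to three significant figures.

V_out ≈ 3.00 V

Stage 2 presents R3+R4 = 2763 Ω as a load on stage 1's tap.
Stage 1's lower leg becomes R2‖(R3+R4) = 2513 Ω, so V_mid = 19.5 × 2513/3333 = 14.70 V.
Stage 2 is itself unloaded: V_out = V_mid × R4/(R3+R4) = 14.70 × 563/2763 = 3.00 V.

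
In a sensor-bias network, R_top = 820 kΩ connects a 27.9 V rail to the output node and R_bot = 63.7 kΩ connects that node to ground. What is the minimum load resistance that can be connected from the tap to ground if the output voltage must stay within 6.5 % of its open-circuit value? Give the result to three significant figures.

Output resistance R_th = R_top‖R_bot = (820 × 63.7)/883.7 = 59.11 kΩ.
The fractional drop is R_th/(R_th + R_L); requiring this ≤ 0.0650 gives R_L ≥ R_th(1/0.0650 − 1) = 59.11 × 14.38 = 850 kΩ.

R_L(min) ≈ 850 kΩ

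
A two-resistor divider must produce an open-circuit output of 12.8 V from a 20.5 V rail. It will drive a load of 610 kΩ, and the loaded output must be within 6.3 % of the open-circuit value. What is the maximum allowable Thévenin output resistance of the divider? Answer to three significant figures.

R_th ≤ 41.0 kΩ

Loading drop = R_th/(R_th + R_L) ≤ 0.0630, so R_th ≤ R_L · ε/(1−ε) = 610 kΩ × 0.0630/0.9370 = 41.0 kΩ.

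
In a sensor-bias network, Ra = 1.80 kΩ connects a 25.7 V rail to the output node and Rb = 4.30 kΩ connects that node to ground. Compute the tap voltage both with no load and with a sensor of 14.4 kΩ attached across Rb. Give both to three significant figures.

Unloaded: 18.1 V; loaded: 16.6 V

Open-circuit: V = 25.7 × 4.30/(1.80 + 4.30) = 18.1 V.
With the load, Rb becomes Rb‖R_L = 3.311 kΩ, so V = 25.7 × 3.311/5.111 = 16.6 V.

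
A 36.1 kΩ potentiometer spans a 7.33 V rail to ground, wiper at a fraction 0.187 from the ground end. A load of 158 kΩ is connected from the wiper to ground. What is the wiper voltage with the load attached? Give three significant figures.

V ≈ 1.32 V

The wiper splits the pot into (1−α)R = 29.35 kΩ above and αR = 6.751 kΩ below.
Lower section ‖ load = 6.474 kΩ.
V_wiper = 7.33 × 6.474/(29.35 + 6.474) = 1.32 V.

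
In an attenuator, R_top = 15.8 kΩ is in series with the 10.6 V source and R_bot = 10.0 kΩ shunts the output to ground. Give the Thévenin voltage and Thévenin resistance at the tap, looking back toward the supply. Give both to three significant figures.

V_th is the open-circuit tap voltage: 10.6 × 10.0/(15.8 + 10.0) = 4.11 V.
With the supply zeroed, R_top and R_bot appear in parallel from the tap: R_th = R_top‖R_bot = (15.8 × 10.0)/25.80 = 6.12 kΩ.

V_th = 4.11 V, R_th = 6.12 kΩ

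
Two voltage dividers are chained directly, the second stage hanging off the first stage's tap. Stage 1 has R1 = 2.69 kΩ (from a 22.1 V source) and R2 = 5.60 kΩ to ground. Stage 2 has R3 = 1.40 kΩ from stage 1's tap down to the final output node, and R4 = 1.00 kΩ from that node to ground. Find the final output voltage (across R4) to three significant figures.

V_out ≈ 3.54 V

Stage 2 presents R3+R4 = 2.400 kΩ as a load on stage 1's tap.
Stage 1's lower leg becomes R2‖(R3+R4) = 1.680 kΩ, so V_mid = 22.1 × 1.680/4.370 = 8.496 V.
Stage 2 is itself unloaded: V_out = V_mid × R4/(R3+R4) = 8.496 × 1.00/2.400 = 3.54 V.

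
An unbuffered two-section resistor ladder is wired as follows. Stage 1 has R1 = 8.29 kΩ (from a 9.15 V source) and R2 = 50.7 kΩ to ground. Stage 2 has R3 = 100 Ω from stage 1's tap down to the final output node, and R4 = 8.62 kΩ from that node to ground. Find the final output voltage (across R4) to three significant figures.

Stage 2 presents R3+R4 = 8720 Ω as a load on stage 1's tap.
Stage 1's lower leg becomes R2‖(R3+R4) = 7440 Ω, so V_mid = 9.15 × 7440/15730 = 4.328 V.
Stage 2 is itself unloaded: V_out = V_mid × R4/(R3+R4) = 4.328 × 8620/8720 = 4.28 V.

V_out ≈ 4.28 V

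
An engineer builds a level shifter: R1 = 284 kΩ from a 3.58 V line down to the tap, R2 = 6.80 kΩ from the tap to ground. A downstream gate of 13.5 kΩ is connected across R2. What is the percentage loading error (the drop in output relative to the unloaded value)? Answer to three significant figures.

The divider's output (Thévenin) resistance is R1‖R2 = 6.641 kΩ.
Fractional drop under load = R_th/(R_th + R_L) = 6.641 / (6.641 + 13.5) = 0.3297.
So the output falls by 33.0 %.

33.0 %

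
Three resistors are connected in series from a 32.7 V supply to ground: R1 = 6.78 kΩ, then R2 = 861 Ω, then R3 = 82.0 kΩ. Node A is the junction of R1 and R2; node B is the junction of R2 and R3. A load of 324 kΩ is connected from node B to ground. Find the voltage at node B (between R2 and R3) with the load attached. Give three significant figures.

At node B, R3 is in parallel with the load: R3‖R_L = 65440 Ω.
Below node A the resistance is R2 + (R3‖R_L) = 66300 Ω, so V_A = 32.7 × 66300/73080 = 29.67 V.
Then V_B = V_A × (R3‖R_L)/(R2 + R3‖R_L) = 29.67 × 65440/66300 = 29.3 V.

V ≈ 29.3 V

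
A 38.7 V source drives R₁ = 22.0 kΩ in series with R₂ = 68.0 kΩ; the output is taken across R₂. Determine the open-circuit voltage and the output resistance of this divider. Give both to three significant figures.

V_th is the open-circuit tap voltage: 38.7 × 68.0/(22.0 + 68.0) = 29.2 V.
With the supply zeroed, R₁ and R₂ appear in parallel from the tap: R_th = R₁‖R₂ = (22.0 × 68.0)/90.00 = 16.6 kΩ.

V_th = 29.2 V, R_th = 16.6 kΩ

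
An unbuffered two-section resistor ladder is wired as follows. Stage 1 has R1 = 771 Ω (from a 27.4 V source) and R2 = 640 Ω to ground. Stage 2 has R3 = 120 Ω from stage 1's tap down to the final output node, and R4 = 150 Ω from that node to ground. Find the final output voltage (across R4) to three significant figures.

V_out ≈ 3.01 V

Stage 2 presents R3+R4 = 270.0 Ω as a load on stage 1's tap.
Stage 1's lower leg becomes R2‖(R3+R4) = 189.9 Ω, so V_mid = 27.4 × 189.9/960.9 = 5.415 V.
Stage 2 is itself unloaded: V_out = V_mid × R4/(R3+R4) = 5.415 × 150/270.0 = 3.01 V.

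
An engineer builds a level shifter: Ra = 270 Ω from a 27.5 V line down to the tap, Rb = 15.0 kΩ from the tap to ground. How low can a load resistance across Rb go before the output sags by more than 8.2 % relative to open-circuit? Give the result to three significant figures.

Output resistance R_th = Ra‖Rb = (270 × 15000)/15270 = 265.2 Ω.
The fractional drop is R_th/(R_th + R_L); requiring this ≤ 0.0820 gives R_L ≥ R_th(1/0.0820 − 1) = 265.2 × 11.20 = 2.97 kΩ.

R_L(min) ≈ 2.97 kΩ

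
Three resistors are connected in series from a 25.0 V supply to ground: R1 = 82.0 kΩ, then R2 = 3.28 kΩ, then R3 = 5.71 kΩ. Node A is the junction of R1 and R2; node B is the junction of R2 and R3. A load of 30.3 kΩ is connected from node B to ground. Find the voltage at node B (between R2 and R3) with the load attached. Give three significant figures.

At node B, R3 is in parallel with the load: R3‖R_L = 4.805 kΩ.
Below node A the resistance is R2 + (R3‖R_L) = 8.085 kΩ, so V_A = 25.0 × 8.085/90.08 = 2.244 V.
Then V_B = V_A × (R3‖R_L)/(R2 + R3‖R_L) = 2.244 × 4.805/8.085 = 1.33 V.

V ≈ 1.33 V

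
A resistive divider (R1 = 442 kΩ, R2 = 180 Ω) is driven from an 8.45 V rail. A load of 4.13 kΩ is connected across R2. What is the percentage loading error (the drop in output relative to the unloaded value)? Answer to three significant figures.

The divider's output (Thévenin) resistance is R1‖R2 = 179.9 Ω.
Fractional drop under load = R_th/(R_th + R_L) = 179.9 / (179.9 + 4130) = 0.04175.
So the output falls by 4.17 %.

4.17 %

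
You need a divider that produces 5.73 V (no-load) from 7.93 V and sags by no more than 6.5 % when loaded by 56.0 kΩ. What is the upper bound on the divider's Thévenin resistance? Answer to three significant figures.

R_th ≤ 3.89 kΩ

Loading drop = R_th/(R_th + R_L) ≤ 0.0650, so R_th ≤ R_L · ε/(1−ε) = 56.0 kΩ × 0.0650/0.9350 = 3.89 kΩ.
(Any R1, R2 with R2/(R1+R2) = 0.723 and R1‖R2 ≤ 3.89 kΩ will meet the spec.)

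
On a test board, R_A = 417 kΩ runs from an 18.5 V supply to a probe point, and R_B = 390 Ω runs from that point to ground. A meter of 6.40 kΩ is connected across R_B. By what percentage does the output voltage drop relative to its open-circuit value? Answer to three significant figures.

5.74 %

The divider's output (Thévenin) resistance is R_A‖R_B = 389.6 Ω.
Fractional drop under load = R_th/(R_th + R_L) = 389.6 / (389.6 + 6400) = 0.05739.
So the output falls by 5.74 %.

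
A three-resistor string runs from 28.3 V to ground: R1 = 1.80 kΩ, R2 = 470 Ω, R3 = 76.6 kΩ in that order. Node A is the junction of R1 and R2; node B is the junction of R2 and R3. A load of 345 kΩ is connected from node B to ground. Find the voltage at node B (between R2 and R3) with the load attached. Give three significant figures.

V ≈ 27.3 V

At node B, R3 is in parallel with the load: R3‖R_L = 62680 Ω.
Below node A the resistance is R2 + (R3‖R_L) = 63150 Ω, so V_A = 28.3 × 63150/64950 = 27.52 V.
Then V_B = V_A × (R3‖R_L)/(R2 + R3‖R_L) = 27.52 × 62680/63150 = 27.3 V.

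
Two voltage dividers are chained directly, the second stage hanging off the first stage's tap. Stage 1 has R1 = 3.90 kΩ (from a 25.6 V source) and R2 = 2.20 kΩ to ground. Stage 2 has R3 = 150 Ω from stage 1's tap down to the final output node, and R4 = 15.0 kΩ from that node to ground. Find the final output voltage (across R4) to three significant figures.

Stage 2 presents R3+R4 = 15150 Ω as a load on stage 1's tap.
Stage 1's lower leg becomes R2‖(R3+R4) = 1921 Ω, so V_mid = 25.6 × 1921/5821 = 8.448 V.
Stage 2 is itself unloaded: V_out = V_mid × R4/(R3+R4) = 8.448 × 15000/15150 = 8.36 V.

V_out ≈ 8.36 V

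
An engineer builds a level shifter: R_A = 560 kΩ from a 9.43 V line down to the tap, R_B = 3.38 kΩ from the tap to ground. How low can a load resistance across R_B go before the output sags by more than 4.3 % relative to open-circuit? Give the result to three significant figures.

Output resistance R_th = R_A‖R_B = (560 × 3.38)/563.4 = 3.360 kΩ.
The fractional drop is R_th/(R_th + R_L); requiring this ≤ 0.0430 gives R_L ≥ R_th(1/0.0430 − 1) = 3.360 × 22.26 = 74.8 kΩ.

R_L(min) ≈ 74.8 kΩ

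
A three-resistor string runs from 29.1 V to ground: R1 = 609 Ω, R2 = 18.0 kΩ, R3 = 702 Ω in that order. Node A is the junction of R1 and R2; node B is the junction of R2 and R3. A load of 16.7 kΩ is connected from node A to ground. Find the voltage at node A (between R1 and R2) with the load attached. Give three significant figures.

V ≈ 27.2 V

Below node A the series string R2+R3 = 18700 Ω sits in parallel with the 16700 Ω load: 8822 Ω.
V_A = 29.1 × 8822/(609 + 8822) = 27.2 V.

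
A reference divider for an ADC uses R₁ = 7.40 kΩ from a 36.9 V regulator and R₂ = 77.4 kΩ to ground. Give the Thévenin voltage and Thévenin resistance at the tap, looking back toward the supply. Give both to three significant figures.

V_th is the open-circuit tap voltage: 36.9 × 77.4/(7.40 + 77.4) = 33.7 V.
With the supply zeroed, R₁ and R₂ appear in parallel from the tap: R_th = R₁‖R₂ = (7.40 × 77.4)/84.80 = 6.75 kΩ.

V_th = 33.7 V, R_th = 6.75 kΩ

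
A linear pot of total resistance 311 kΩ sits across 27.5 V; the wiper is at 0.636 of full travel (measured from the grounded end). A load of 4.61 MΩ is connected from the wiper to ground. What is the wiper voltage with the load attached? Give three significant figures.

The wiper splits the pot into (1−α)R = 113.2 kΩ above and αR = 197.8 kΩ below.
Lower section ‖ load = 189.7 kΩ.
V_wiper = 27.5 × 189.7/(113.2 + 189.7) = 17.2 V.

V ≈ 17.2 V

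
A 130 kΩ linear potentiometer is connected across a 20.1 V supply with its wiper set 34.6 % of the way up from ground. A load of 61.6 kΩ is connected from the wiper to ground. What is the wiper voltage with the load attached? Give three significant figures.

The wiper splits the pot into (1−α)R = 85.02 kΩ above and αR = 44.98 kΩ below.
Lower section ‖ load = 26.00 kΩ.
V_wiper = 20.1 × 26.00/(85.02 + 26.00) = 4.71 V.

V ≈ 4.71 V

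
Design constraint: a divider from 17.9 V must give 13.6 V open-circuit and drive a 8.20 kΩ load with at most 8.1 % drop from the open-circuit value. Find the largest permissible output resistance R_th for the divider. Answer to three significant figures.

Loading drop = R_th/(R_th + R_L) ≤ 0.0810, so R_th ≤ R_L · ε/(1−ε) = 8.20 kΩ × 0.0810/0.9190 = 723 Ω.

R_th ≤ 723 Ω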